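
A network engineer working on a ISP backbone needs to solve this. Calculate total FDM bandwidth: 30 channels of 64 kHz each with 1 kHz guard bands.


Given: 30 channels, 64 kHz each, guard = 1 kHz
Channel bandwidth = 30 * 64 = 1920 kHz
Guard bands = 29 gaps * 1 kHz = 29 kHz
Total = 1920 + 29 = 1949 kHz

1949


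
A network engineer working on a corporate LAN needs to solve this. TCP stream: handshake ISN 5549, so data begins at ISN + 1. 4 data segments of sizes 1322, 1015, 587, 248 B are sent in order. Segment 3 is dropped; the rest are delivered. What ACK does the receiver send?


SYN uses sequence number 5549; first data byte = ISN + 1 = 5550.
Segment 1: SEQ = 5550, len = 1322 B, covers [5550, 6871]
Segment 2: SEQ = 6872, len = 1015 B, covers [6872, 7886]
Segment 3: SEQ = 7887, len = 587 B, covers [7887, 8473] [LOST]
Segment 4: SEQ = 8474, len = 248 B, covers [8474, 8721]
In-order data received: bytes [5550, 7886] (segments 1..2).
Segment 3 missing -> gap begins at byte 7887; later segments buffered out of order.
Cumulative ACK = next expected in-order byte = 5550 + 1322 + 1015 = 7887

7887


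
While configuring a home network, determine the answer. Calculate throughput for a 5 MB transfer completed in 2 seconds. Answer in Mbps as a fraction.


Given: file = 5 MB, time = 2 s
File in Mb = 5 * 8 = 40 Mb
Throughput = 40 / 2 Mbps
Throughput = 20 Mbps

20


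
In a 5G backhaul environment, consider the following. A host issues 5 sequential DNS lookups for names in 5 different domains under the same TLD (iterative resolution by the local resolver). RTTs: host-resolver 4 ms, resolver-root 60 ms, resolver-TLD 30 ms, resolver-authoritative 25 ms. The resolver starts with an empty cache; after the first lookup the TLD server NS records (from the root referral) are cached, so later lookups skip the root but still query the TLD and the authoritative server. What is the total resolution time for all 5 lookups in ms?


Lookup 1 (cold cache): local + root + TLD + auth = 4 + 60 + 30 + 25 = 119 ms
Lookups 2..5 (TLD NS cached -> skip root; new domain -> still ask TLD and auth): local + TLD + auth = 4 + 30 + 25 = 59 ms each
Remaining 4 lookups: 4 * 59 = 236 ms
Total = 119 + 236 = 355 ms

355


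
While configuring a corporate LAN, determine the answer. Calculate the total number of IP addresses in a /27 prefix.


Given: CIDR prefix /27
Host bits = 32 - 27 = 5
Total addresses = 2^5 = 32

32


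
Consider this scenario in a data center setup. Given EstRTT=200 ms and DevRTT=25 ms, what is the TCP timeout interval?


Given: EstRTT = 200 ms, DevRTT = 25 ms
Timeout = EstRTT + 4 * DevRTT
4 * DevRTT = 4 * 25 = 100
Timeout = 200 + 100 = 300 ms

300


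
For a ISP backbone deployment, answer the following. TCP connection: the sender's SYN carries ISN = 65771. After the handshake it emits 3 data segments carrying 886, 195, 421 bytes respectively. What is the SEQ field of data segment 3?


The SYN occupies sequence number ISN = 65771, so the first data byte is ISN + 1 = 65772.
SEQ of data segment i = (ISN + 1) + sum of payload sizes of segments 1..i-1.
Segment 1: SEQ = 65772, payload = 886 bytes
Segment 2: SEQ = 66658, payload = 195 bytes
Segment 3: SEQ = 66853, payload = 421 bytes
SEQ of segment 3 = 65772 + 886 + 195 = 66853

66853


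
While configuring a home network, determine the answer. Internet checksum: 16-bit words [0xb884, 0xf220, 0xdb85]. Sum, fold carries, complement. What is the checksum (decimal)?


Given words: [0xb884, 0xf220, 0xdb85]
Step 1: Sum all words
Raw sum = 47236 + 61984 + 56197 = 165417
Step 2: Fold carry: (34345 + 2) = 34347
One's complement = ~34347 & 0xFFFF = 31188

31188


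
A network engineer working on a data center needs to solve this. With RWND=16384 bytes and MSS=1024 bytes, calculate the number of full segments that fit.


Given: RWND = 16384 bytes, MSS = 1024 bytes
Full segments = floor(RWND / MSS)
Full segments = floor(16384 / 1024)
Full segments = floor(16.0) = 16

16


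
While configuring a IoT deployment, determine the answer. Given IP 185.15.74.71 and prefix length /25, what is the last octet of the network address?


Given: IP = 185.15.74.71, prefix = /25
Subnet mask = 255.255.255.128
Last octet of IP: 71
Last octet of mask: 128
Network last octet = 71 AND 128 = 0

0


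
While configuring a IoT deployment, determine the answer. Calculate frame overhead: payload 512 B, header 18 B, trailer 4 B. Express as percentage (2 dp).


Given: payload = 512 B, header = 18 B, trailer = 4 B
Overhead bytes = header + trailer = 18 + 4 = 22
Total frame = payload + overhead = 512 + 22 = 534
Overhead % = 22 / 534 * 100 = 4.1199% -> 4.12% (2 dp)

4.12


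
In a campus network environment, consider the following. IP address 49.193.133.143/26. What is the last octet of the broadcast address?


Given: IP = 49.193.133.143, prefix = /26
Host bits = 32 - 26 = 6
Network last octet = 143 AND mask = 128
Host part size = 2^6 - 1 = 63
Broadcast last octet = 128 OR 63 = 191

191


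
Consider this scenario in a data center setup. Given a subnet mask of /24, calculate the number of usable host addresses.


Given: subnet mask /24
Host bits = 32 - 24 = 8
Total addresses = 2^8 = 256
Usable hosts = 256 - 2 (network + broadcast) = 254

254


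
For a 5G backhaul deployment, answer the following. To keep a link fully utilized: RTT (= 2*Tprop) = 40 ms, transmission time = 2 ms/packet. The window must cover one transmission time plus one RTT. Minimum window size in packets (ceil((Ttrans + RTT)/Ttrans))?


Given: Ttrans = 2 ms, RTT = 40 ms (= 2 * Tprop, Tprop = 20 ms)
Time until first ACK returns = Ttrans + RTT = 2 + 40 = 42 ms
Need W * Ttrans >= Ttrans + RTT  ->  W >= (Ttrans + RTT) / Ttrans
(Ttrans + RTT) / Ttrans = 42 / 2 = 21
W_min = ceil(21) = 21

21


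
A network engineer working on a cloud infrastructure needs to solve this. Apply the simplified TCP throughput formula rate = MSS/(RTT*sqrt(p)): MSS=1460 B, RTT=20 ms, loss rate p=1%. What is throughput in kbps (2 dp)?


Given: MSS = 1460 bytes, RTT = 20 ms, loss = 1%
RTT in seconds = 20 / 1000 = 0.02
Loss rate = 1% = 0.01
sqrt(loss) = sqrt(0.01) = 0.1
Throughput (bytes/s) = 1460 / (0.02 * 0.1) = 730000.0000
Throughput (kbps) = 730000.0000 * 8 / 1000 = 5840.000000 -> 5840.00 kbps (2 dp)

5840.00


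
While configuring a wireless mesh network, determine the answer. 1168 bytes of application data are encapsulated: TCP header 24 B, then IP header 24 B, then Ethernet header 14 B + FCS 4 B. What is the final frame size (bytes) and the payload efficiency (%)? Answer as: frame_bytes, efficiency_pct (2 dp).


TCP segment = 1168 + 24 = 1192 B
IP packet = 1192 + 24 = 1216 B
Ethernet frame = 1216 + 14 + 4 = 1234 B
Efficiency = app / frame = 1168 / 1234 = 0.946515 = 94.6515% -> 94.65% (2 dp)

1234, 94.65


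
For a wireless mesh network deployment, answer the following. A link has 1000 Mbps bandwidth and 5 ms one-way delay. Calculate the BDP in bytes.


Given: bandwidth = 1000 Mbps, delay = 5 ms
BDP in bits = 1000 * 10^6 * 5 / 1000
BDP in bits = 5000000
BDP in bytes = 5000000 / 8 = 625000

625000


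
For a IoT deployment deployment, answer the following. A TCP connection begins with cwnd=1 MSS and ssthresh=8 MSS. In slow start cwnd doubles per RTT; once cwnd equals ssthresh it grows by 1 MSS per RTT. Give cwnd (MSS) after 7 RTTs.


RTT 0: cwnd = 1 MSS (initial)
RTT 1: cwnd = 2 MSS (slow start, doubled)
RTT 2: cwnd = 4 MSS (slow start, doubled)
RTT 3: cwnd = 8 MSS (slow start, doubled)
RTT 4: cwnd = 9 MSS (congestion avoidance, +1)
RTT 5: cwnd = 10 MSS (congestion avoidance, +1)
RTT 6: cwnd = 11 MSS (congestion avoidance, +1)
RTT 7: cwnd = 12 MSS (congestion avoidance, +1)

12


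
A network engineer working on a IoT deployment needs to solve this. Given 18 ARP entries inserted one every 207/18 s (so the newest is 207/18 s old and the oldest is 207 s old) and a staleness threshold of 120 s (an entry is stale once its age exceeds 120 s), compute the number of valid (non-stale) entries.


Ages are k * 207/18 s for k = 1..18 (spacing = 11.5000 s).
Entry k is valid iff k * 207/18 <= 120 iff k <= 18 * 120 / 207 = 10.4348
n_valid = floor(10.4348) = 10
(n_stale = 18 - 10 = 8)

10


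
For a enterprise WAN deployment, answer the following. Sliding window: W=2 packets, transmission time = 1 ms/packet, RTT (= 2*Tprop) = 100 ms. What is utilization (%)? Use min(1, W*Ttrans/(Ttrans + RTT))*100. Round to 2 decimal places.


Given: W = 2, Ttrans = 1 ms, RTT = 100 ms (= 2 * Tprop, Tprop = 50 ms)
Cycle time = Ttrans + RTT = 1 + 100 = 101 ms (first packet sent until its ACK returns)
W * Ttrans = 2 * 1 = 2 ms of sending per cycle
W * Ttrans / (Ttrans + RTT) = 2 / 101 = 0.019802
U = min(1, 0.019802) = 0.019802
U% = 1.98%

1.98


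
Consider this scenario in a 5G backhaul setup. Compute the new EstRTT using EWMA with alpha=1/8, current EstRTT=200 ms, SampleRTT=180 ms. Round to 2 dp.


Given: EstRTT = 200 ms, SampleRTT = 180 ms, alpha = 1/8
New EstRTT = (1 - alpha) * EstRTT + alpha * SampleRTT
(7/8) * 200 = 175
(1/8) * 180 = 22.5
New EstRTT = 175 + 22.5 = 197.5 ms -> 197.50 ms (2 dp)

197.50


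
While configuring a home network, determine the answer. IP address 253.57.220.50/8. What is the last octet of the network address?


Given: IP = 253.57.220.50, prefix = /8
Subnet mask = 255.0.0.0
Last octet of IP: 50
Last octet of mask: 0
Network last octet = 50 AND 0 = 0

0


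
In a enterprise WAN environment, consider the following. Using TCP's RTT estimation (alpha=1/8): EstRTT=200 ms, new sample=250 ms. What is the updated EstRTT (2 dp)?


Given: EstRTT = 200 ms, SampleRTT = 250 ms, alpha = 1/8
New EstRTT = (1 - alpha) * EstRTT + alpha * SampleRTT
(7/8) * 200 = 175
(1/8) * 250 = 31.25
New EstRTT = 175 + 31.25 = 206.25 ms -> 206.25 ms (2 dp)

206.25


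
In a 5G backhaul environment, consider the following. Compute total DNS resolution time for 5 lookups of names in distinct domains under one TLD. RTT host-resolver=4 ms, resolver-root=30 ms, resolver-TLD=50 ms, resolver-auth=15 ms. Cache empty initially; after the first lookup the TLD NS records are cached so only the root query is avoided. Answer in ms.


Lookup 1 (cold cache): local + root + TLD + auth = 4 + 30 + 50 + 15 = 99 ms
Lookups 2..5 (TLD NS cached -> skip root; new domain -> still ask TLD and auth): local + TLD + auth = 4 + 50 + 15 = 69 ms each
Remaining 4 lookups: 4 * 69 = 276 ms
Total = 99 + 276 = 375 ms

375


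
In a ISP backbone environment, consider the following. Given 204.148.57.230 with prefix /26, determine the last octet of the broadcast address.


Given: IP = 204.148.57.230, prefix = /26
Host bits = 32 - 26 = 6
Network last octet = 230 AND mask = 192
Host part size = 2^6 - 1 = 63
Broadcast last octet = 192 OR 63 = 255

255


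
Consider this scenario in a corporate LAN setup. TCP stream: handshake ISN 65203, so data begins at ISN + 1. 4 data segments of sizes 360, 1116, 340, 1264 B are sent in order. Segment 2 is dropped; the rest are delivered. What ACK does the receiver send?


SYN uses sequence number 65203; first data byte = ISN + 1 = 65204.
Segment 1: SEQ = 65204, len = 360 B, covers [65204, 65563]
Segment 2: SEQ = 65564, len = 1116 B, covers [65564, 66679] [LOST]
Segment 3: SEQ = 66680, len = 340 B, covers [66680, 67019]
Segment 4: SEQ = 67020, len = 1264 B, covers [67020, 68283]
In-order data received: bytes [65204, 65563] (segments 1..1).
Segment 2 missing -> gap begins at byte 65564; later segments buffered out of order.
Cumulative ACK = next expected in-order byte = 65204 + 360 = 65564

65564


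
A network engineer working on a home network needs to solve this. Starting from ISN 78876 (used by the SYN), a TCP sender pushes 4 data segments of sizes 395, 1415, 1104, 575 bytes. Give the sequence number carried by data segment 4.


The SYN occupies sequence number ISN = 78876, so the first data byte is ISN + 1 = 78877.
SEQ of data segment i = (ISN + 1) + sum of payload sizes of segments 1..i-1.
Segment 1: SEQ = 78877, payload = 395 bytes
Segment 2: SEQ = 79272, payload = 1415 bytes
Segment 3: SEQ = 80687, payload = 1104 bytes
Segment 4: SEQ = 81791, payload = 575 bytes
SEQ of segment 4 = 78877 + 395 + 1415 + 1104 = 81791

81791


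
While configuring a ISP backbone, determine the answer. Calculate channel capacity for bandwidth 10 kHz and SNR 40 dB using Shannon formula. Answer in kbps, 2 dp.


Given: B = 10 kHz, SNR = 40 dB
SNR linear = 10^(40/10) = 10000
1 + SNR = 10001
log2(10001) = 13.2878566418
C = 10 * 1000 * 13.2878566418 = 132878.5664 bps
C = 132.878566 kbps -> 132.88 kbps (2 dp)

132.88


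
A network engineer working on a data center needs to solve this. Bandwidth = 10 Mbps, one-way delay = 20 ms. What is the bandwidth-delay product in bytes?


Given: bandwidth = 10 Mbps, delay = 20 ms
BDP in bits = 10 * 10^6 * 20 / 1000
BDP in bits = 200000
BDP in bytes = 200000 / 8 = 25000

25000


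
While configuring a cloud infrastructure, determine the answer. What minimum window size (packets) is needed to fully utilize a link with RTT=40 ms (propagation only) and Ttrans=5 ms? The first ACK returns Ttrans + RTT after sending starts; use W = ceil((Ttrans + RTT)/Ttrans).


Given: Ttrans = 5 ms, RTT = 40 ms (= 2 * Tprop, Tprop = 20 ms)
Time until first ACK returns = Ttrans + RTT = 5 + 40 = 45 ms
Need W * Ttrans >= Ttrans + RTT  ->  W >= (Ttrans + RTT) / Ttrans
(Ttrans + RTT) / Ttrans = 45 / 5 = 9
W_min = ceil(9) = 9

9


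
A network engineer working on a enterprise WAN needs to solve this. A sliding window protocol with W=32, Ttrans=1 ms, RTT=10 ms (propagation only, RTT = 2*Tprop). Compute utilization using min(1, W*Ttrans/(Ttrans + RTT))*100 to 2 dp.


Given: W = 32, Ttrans = 1 ms, RTT = 10 ms (= 2 * Tprop, Tprop = 5 ms)
Cycle time = Ttrans + RTT = 1 + 10 = 11 ms (first packet sent until its ACK returns)
W * Ttrans = 32 * 1 = 32 ms of sending per cycle
W * Ttrans / (Ttrans + RTT) = 32 / 11 = 2.909091
U = min(1, 2.909091) = 1.000000
U% = 100.00%

100.00


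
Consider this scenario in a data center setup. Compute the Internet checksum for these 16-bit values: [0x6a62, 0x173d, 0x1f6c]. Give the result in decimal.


Given words: [0x6a62, 0x173d, 0x1f6c]
Step 1: Sum all words
Raw sum = 27234 + 5949 + 8044 = 41227
One's complement = ~41227 & 0xFFFF = 24308

24308


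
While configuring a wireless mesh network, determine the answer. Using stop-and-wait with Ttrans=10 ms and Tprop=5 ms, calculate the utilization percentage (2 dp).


Given: Ttrans = 10 ms, Tprop = 5 ms
RTT = 2 * Tprop = 2 * 5 = 10 ms
U = Ttrans / (Ttrans + RTT)
U = 10 / (10 + 10)
U = 10 / 20 = 0.5
U% = 50.00%

50.00


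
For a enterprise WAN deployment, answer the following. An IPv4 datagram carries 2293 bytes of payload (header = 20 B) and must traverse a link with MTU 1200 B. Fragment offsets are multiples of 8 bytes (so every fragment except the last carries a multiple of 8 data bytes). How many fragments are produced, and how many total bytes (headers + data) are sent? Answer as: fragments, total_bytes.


Max data per non-final fragment = floor((MTU - header)/8)*8 = floor((1200 - 20)/8)*8 = floor(1180/8)*8 = 1176 B
Final fragment needs no 8-byte alignment: it can carry up to MTU - header = 1180 B
Non-final fragments needed = ceil((payload - 1180) / 1176) = ceil(1113/1176) = ceil(0.9464) = 1
Number of fragments = 1 + 1 = 2
Fragment sizes (data): 1 * 1176 B + 1117 B (last, 1117 <= 1180 OK)
Total bytes sent = payload + n_frags * header = 2293 + 2*20 = 2293 + 40 = 2333 B

2, 2333


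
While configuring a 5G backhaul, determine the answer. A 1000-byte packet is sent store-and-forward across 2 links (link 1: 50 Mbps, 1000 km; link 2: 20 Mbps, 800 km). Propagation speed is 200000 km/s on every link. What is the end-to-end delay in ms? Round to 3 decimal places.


Packet = 1000 bytes = 8000 bits. Store-and-forward: sum (t_trans + t_prop) per link.
Link 1: t_trans = 8000/(50*10^6) s = 0.1600 ms; t_prop = 1000/200000 s = 5.0000 ms; subtotal = 5.1600 ms
Link 2: t_trans = 8000/(20*10^6) s = 0.4000 ms; t_prop = 800/200000 s = 4.0000 ms; subtotal = 4.4000 ms
End-to-end = 5.1600 + 4.4000 = 9.5600 ms -> 9.560 ms (3 dp)

9.560


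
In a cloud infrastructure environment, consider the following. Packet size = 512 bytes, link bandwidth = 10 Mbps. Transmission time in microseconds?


Given: packet = 512 bytes, bandwidth = 10 Mbps
Packet in bits = 512 * 8 = 4096 bits
Bandwidth = 10 * 10^6 = 10000000 bps
Time = 4096 / 10000000 seconds
Time in us = 4096 * 10^6 / 10000000 = 409.6

409.6


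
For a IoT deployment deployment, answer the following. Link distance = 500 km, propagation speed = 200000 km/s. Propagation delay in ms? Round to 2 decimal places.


Given: distance = 500 km, speed = 200000 km/s
Delay = distance / speed = 500 / 200000 seconds
Delay in ms = 500 * 1000 / 200000
Delay = 2.5000 ms
Rounded to 2 dp = 2.50 ms

2.50


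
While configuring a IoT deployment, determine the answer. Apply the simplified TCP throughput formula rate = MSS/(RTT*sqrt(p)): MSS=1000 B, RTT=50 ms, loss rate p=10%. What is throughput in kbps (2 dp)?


Given: MSS = 1000 bytes, RTT = 50 ms, loss = 10%
RTT in seconds = 50 / 1000 = 0.05
Loss rate = 10% = 0.1
sqrt(loss) = sqrt(0.1) = 0.316227766017
Throughput (bytes/s) = 1000 / (0.05 * 0.316227766017) = 63245.5532
Throughput (kbps) = 63245.5532 * 8 / 1000 = 505.964426 -> 505.96 kbps (2 dp)

505.96


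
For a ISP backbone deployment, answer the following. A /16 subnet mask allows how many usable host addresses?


Given: subnet mask /16
Host bits = 32 - 16 = 16
Total addresses = 2^16 = 65536
Usable hosts = 65536 - 2 (network + broadcast) = 65534

65534


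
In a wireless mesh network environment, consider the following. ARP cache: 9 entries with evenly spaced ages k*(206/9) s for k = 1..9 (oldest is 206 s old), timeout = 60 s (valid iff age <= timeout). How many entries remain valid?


Ages are k * 206/9 s for k = 1..9 (spacing = 22.8889 s).
Entry k is valid iff k * 206/9 <= 60 iff k <= 9 * 60 / 206 = 2.6214
n_valid = floor(2.6214) = 2
(n_stale = 9 - 2 = 7)

2


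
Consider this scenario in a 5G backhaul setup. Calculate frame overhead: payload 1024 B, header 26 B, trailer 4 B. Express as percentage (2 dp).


Given: payload = 1024 B, header = 26 B, trailer = 4 B
Overhead bytes = header + trailer = 26 + 4 = 30
Total frame = payload + overhead = 1024 + 30 = 1054
Overhead % = 30 / 1054 * 100 = 2.8463% -> 2.85% (2 dp)

2.85


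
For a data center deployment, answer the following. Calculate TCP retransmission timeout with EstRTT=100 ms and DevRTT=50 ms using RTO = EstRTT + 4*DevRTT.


Given: EstRTT = 100 ms, DevRTT = 50 ms
Timeout = EstRTT + 4 * DevRTT
4 * DevRTT = 4 * 50 = 200
Timeout = 100 + 200 = 300 ms

300


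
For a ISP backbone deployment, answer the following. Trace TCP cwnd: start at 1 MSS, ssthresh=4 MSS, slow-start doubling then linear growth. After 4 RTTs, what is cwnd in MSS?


RTT 0: cwnd = 1 MSS (initial)
RTT 1: cwnd = 2 MSS (slow start, doubled)
RTT 2: cwnd = 4 MSS (slow start, doubled)
RTT 3: cwnd = 5 MSS (congestion avoidance, +1)
RTT 4: cwnd = 6 MSS (congestion avoidance, +1)

6


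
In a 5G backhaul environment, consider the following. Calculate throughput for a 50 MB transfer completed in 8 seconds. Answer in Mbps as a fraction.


Given: file = 50 MB, time = 8 s
File in Mb = 50 * 8 = 400 Mb
Throughput = 400 / 8 Mbps
Throughput = 50 Mbps

50


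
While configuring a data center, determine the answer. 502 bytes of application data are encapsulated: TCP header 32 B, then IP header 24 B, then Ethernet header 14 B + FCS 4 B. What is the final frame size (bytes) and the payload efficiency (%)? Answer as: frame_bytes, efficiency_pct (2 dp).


TCP segment = 502 + 32 = 534 B
IP packet = 534 + 24 = 558 B
Ethernet frame = 558 + 14 + 4 = 576 B
Efficiency = app / frame = 502 / 576 = 0.871528 = 87.1528% -> 87.15% (2 dp)

576, 87.15


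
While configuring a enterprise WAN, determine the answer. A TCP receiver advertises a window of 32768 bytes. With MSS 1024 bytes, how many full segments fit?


Given: RWND = 32768 bytes, MSS = 1024 bytes
Full segments = floor(RWND / MSS)
Full segments = floor(32768 / 1024)
Full segments = floor(32.0) = 32

32


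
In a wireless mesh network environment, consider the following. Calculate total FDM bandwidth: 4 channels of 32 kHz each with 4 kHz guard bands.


Given: 4 channels, 32 kHz each, guard = 4 kHz
Channel bandwidth = 4 * 32 = 128 kHz
Guard bands = 3 gaps * 4 kHz = 12 kHz
Total = 128 + 12 = 140 kHz

140


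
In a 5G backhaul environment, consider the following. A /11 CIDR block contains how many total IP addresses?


Given: CIDR prefix /11
Host bits = 32 - 11 = 21
Total addresses = 2^21 = 2097152

2097152


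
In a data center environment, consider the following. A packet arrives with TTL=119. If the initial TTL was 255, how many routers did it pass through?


Given: initial TTL = 255, received TTL = 119
Hops = initial TTL - received TTL
Hops = 255 - 119 = 136

136


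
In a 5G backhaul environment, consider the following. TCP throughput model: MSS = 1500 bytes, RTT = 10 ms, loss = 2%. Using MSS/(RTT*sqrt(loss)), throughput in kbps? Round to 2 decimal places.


Given: MSS = 1500 bytes, RTT = 10 ms, loss = 2%
RTT in seconds = 10 / 1000 = 0.01
Loss rate = 2% = 0.02
sqrt(loss) = sqrt(0.02) = 0.141421356237
Throughput (bytes/s) = 1500 / (0.01 * 0.141421356237) = 1060660.1718
Throughput (kbps) = 1060660.1718 * 8 / 1000 = 8485.281374 -> 8485.28 kbps (2 dp)

8485.28


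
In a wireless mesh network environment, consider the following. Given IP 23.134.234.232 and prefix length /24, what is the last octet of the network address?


Given: IP = 23.134.234.232, prefix = /24
Subnet mask = 255.255.255.0
Last octet of IP: 232
Last octet of mask: 0
Network last octet = 232 AND 0 = 0

0


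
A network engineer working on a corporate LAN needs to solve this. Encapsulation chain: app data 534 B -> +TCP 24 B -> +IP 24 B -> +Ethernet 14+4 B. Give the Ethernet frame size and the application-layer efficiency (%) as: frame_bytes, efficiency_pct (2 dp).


TCP segment = 534 + 24 = 558 B
IP packet = 558 + 24 = 582 B
Ethernet frame = 582 + 14 + 4 = 600 B
Efficiency = app / frame = 534 / 600 = 0.890000 = 89.0000% -> 89.00% (2 dp)

600, 89.00


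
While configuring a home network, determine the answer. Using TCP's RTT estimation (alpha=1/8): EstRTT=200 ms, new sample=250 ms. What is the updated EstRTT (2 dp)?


Given: EstRTT = 200 ms, SampleRTT = 250 ms, alpha = 1/8
New EstRTT = (1 - alpha) * EstRTT + alpha * SampleRTT
(7/8) * 200 = 175
(1/8) * 250 = 31.25
New EstRTT = 175 + 31.25 = 206.25 ms -> 206.25 ms (2 dp)

206.25


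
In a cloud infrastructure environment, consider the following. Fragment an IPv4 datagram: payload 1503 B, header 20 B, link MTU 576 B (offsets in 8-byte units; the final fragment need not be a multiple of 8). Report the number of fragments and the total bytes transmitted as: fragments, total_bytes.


Max data per non-final fragment = floor((MTU - header)/8)*8 = floor((576 - 20)/8)*8 = floor(556/8)*8 = 552 B
Final fragment needs no 8-byte alignment: it can carry up to MTU - header = 556 B
Non-final fragments needed = ceil((payload - 556) / 552) = ceil(947/552) = ceil(1.7156) = 2
Number of fragments = 2 + 1 = 3
Fragment sizes (data): 2 * 552 B + 399 B (last, 399 <= 556 OK)
Total bytes sent = payload + n_frags * header = 1503 + 3*20 = 1503 + 60 = 1563 B

3, 1563


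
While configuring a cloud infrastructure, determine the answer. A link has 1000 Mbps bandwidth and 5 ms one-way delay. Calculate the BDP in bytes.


Given: bandwidth = 1000 Mbps, delay = 5 ms
BDP in bits = 1000 * 10^6 * 5 / 1000
BDP in bits = 5000000
BDP in bytes = 5000000 / 8 = 625000

625000


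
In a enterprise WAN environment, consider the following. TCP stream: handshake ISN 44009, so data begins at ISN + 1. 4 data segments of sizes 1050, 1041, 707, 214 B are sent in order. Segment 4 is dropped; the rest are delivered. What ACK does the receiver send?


SYN uses sequence number 44009; first data byte = ISN + 1 = 44010.
Segment 1: SEQ = 44010, len = 1050 B, covers [44010, 45059]
Segment 2: SEQ = 45060, len = 1041 B, covers [45060, 46100]
Segment 3: SEQ = 46101, len = 707 B, covers [46101, 46807]
Segment 4: SEQ = 46808, len = 214 B, covers [46808, 47021] [LOST]
In-order data received: bytes [44010, 46807] (segments 1..3).
Segment 4 missing -> gap begins at byte 46808.
Cumulative ACK = next expected in-order byte = 44010 + 1050 + 1041 + 707 = 46808

46808


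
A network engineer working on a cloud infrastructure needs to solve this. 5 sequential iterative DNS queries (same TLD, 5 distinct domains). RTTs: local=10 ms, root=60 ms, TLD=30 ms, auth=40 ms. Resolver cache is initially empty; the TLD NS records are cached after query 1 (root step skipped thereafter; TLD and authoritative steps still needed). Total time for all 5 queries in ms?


Lookup 1 (cold cache): local + root + TLD + auth = 10 + 60 + 30 + 40 = 140 ms
Lookups 2..5 (TLD NS cached -> skip root; new domain -> still ask TLD and auth): local + TLD + auth = 10 + 30 + 40 = 80 ms each
Remaining 4 lookups: 4 * 80 = 320 ms
Total = 140 + 320 = 460 ms

460


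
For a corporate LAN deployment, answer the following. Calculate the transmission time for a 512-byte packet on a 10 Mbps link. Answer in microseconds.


Given: packet = 512 bytes, bandwidth = 10 Mbps
Packet in bits = 512 * 8 = 4096 bits
Bandwidth = 10 * 10^6 = 10000000 bps
Time = 4096 / 10000000 seconds
Time in us = 4096 * 10^6 / 10000000 = 409.6

409.6


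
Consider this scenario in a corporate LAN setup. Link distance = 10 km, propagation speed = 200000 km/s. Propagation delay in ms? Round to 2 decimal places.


Given: distance = 10 km, speed = 200000 km/s
Delay = distance / speed = 10 / 200000 seconds
Delay in ms = 10 * 1000 / 200000
Delay = 0.0500 ms
Rounded to 2 dp = 0.05 ms

0.05


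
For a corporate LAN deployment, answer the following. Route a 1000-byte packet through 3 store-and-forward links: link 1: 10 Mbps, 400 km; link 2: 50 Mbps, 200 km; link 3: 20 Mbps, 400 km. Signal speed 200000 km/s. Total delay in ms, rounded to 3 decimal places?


Packet = 1000 bytes = 8000 bits. Store-and-forward: sum (t_trans + t_prop) per link.
Link 1: t_trans = 8000/(10*10^6) s = 0.8000 ms; t_prop = 400/200000 s = 2.0000 ms; subtotal = 2.8000 ms
Link 2: t_trans = 8000/(50*10^6) s = 0.1600 ms; t_prop = 200/200000 s = 1.0000 ms; subtotal = 1.1600 ms
Link 3: t_trans = 8000/(20*10^6) s = 0.4000 ms; t_prop = 400/200000 s = 2.0000 ms; subtotal = 2.4000 ms
End-to-end = 2.8000 + 1.1600 + 2.4000 = 6.3600 ms -> 6.360 ms (3 dp)

6.360


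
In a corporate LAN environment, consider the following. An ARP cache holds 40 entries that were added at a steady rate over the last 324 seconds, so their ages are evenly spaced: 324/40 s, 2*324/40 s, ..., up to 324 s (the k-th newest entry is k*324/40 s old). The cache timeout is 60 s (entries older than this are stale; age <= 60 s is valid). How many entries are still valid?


Ages are k * 324/40 s for k = 1..40 (spacing = 8.1000 s).
Entry k is valid iff k * 324/40 <= 60 iff k <= 40 * 60 / 324 = 7.4074
n_valid = floor(7.4074) = 7
(n_stale = 40 - 7 = 33)

7


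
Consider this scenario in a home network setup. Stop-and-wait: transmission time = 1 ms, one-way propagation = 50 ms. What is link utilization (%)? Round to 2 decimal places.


Given: Ttrans = 1 ms, Tprop = 50 ms
RTT = 2 * Tprop = 2 * 50 = 100 ms
U = Ttrans / (Ttrans + RTT)
U = 1 / (1 + 100)
U = 1 / 101 = 0.009901
U% = 0.99%

0.99


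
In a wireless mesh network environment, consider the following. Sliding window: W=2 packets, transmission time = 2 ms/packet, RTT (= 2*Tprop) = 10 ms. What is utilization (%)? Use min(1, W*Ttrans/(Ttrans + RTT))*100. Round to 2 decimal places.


Given: W = 2, Ttrans = 2 ms, RTT = 10 ms (= 2 * Tprop, Tprop = 5 ms)
Cycle time = Ttrans + RTT = 2 + 10 = 12 ms (first packet sent until its ACK returns)
W * Ttrans = 2 * 2 = 4 ms of sending per cycle
W * Ttrans / (Ttrans + RTT) = 4 / 12 = 0.333333
U = min(1, 0.333333) = 0.333333
U% = 33.33%

33.33


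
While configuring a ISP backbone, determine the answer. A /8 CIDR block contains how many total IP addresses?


Given: CIDR prefix /8
Host bits = 32 - 8 = 24
Total addresses = 2^24 = 16777216

16777216


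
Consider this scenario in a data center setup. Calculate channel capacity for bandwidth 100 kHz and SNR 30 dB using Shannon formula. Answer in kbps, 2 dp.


Given: B = 100 kHz, SNR = 30 dB
SNR linear = 10^(30/10) = 1000
1 + SNR = 1001
log2(1001) = 9.9672262588
C = 100 * 1000 * 9.9672262588 = 996722.6259 bps
C = 996.722626 kbps -> 996.72 kbps (2 dp)

996.72


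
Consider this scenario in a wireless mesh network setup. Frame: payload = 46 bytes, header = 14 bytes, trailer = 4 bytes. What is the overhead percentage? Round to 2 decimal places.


Given: payload = 46 B, header = 14 B, trailer = 4 B
Overhead bytes = header + trailer = 14 + 4 = 18
Total frame = payload + overhead = 46 + 18 = 64
Overhead % = 18 / 64 * 100 = 28.1250% -> 28.13% (2 dp)

28.13


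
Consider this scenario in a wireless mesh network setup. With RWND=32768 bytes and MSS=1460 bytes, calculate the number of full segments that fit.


Given: RWND = 32768 bytes, MSS = 1460 bytes
Full segments = floor(RWND / MSS)
Full segments = floor(32768 / 1460)
Full segments = floor(22.4438) = 22

22


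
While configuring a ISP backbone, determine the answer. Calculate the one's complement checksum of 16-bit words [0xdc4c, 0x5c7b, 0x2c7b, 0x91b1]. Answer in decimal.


Given words: [0xdc4c, 0x5c7b, 0x2c7b, 0x91b1]
Step 1: Sum all words
Raw sum = 56396 + 23675 + 11387 + 37297 = 128755
Step 2: Fold carry: (63219 + 1) = 63220
One's complement = ~63220 & 0xFFFF = 2315

2315


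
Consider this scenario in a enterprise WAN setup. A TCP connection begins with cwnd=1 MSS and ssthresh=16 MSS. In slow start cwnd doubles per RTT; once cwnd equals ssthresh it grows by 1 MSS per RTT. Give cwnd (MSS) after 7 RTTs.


RTT 0: cwnd = 1 MSS (initial)
RTT 1: cwnd = 2 MSS (slow start, doubled)
RTT 2: cwnd = 4 MSS (slow start, doubled)
RTT 3: cwnd = 8 MSS (slow start, doubled)
RTT 4: cwnd = 16 MSS (slow start, doubled)
RTT 5: cwnd = 17 MSS (congestion avoidance, +1)
RTT 6: cwnd = 18 MSS (congestion avoidance, +1)
RTT 7: cwnd = 19 MSS (congestion avoidance, +1)

19


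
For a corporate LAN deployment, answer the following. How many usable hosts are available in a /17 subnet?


Given: subnet mask /17
Host bits = 32 - 17 = 15
Total addresses = 2^15 = 32768
Usable hosts = 32768 - 2 (network + broadcast) = 32766

32766


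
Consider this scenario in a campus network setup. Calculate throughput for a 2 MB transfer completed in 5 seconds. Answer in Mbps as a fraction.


Given: file = 2 MB, time = 5 s
File in Mb = 2 * 8 = 16 Mb
Throughput = 16 / 5 Mbps
Throughput = 16/5 Mbps

16/5


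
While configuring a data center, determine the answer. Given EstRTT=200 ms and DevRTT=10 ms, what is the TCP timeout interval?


Given: EstRTT = 200 ms, DevRTT = 10 ms
Timeout = EstRTT + 4 * DevRTT
4 * DevRTT = 4 * 10 = 40
Timeout = 200 + 40 = 240 ms

240


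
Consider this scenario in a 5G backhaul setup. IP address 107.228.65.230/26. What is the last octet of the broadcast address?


Given: IP = 107.228.65.230, prefix = /26
Host bits = 32 - 26 = 6
Network last octet = 230 AND mask = 192
Host part size = 2^6 - 1 = 63
Broadcast last octet = 192 OR 63 = 255

255


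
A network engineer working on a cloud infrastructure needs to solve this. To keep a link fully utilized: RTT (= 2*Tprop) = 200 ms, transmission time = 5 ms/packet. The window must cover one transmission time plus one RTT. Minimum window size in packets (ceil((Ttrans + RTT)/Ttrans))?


Given: Ttrans = 5 ms, RTT = 200 ms (= 2 * Tprop, Tprop = 100 ms)
Time until first ACK returns = Ttrans + RTT = 5 + 200 = 205 ms
Need W * Ttrans >= Ttrans + RTT  ->  W >= (Ttrans + RTT) / Ttrans
(Ttrans + RTT) / Ttrans = 205 / 5 = 41
W_min = ceil(41) = 41

41


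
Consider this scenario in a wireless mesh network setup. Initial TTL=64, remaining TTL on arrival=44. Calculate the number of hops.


Given: initial TTL = 64, received TTL = 44
Hops = initial TTL - received TTL
Hops = 64 - 44 = 20

20


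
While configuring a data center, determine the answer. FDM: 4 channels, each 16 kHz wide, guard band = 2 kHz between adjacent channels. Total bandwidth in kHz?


Given: 4 channels, 16 kHz each, guard = 2 kHz
Channel bandwidth = 4 * 16 = 64 kHz
Guard bands = 3 gaps * 2 kHz = 6 kHz
Total = 64 + 6 = 70 kHz

70


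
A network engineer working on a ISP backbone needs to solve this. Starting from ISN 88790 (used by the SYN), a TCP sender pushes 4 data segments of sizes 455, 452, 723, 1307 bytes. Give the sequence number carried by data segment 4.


The SYN occupies sequence number ISN = 88790, so the first data byte is ISN + 1 = 88791.
SEQ of data segment i = (ISN + 1) + sum of payload sizes of segments 1..i-1.
Segment 1: SEQ = 88791, payload = 455 bytes
Segment 2: SEQ = 89246, payload = 452 bytes
Segment 3: SEQ = 89698, payload = 723 bytes
Segment 4: SEQ = 90421, payload = 1307 bytes
SEQ of segment 4 = 88791 + 455 + 452 + 723 = 90421

90421


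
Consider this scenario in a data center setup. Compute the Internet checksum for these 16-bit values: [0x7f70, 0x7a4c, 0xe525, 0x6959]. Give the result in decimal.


Given words: [0x7f70, 0x7a4c, 0xe525, 0x6959]
Step 1: Sum all words
Raw sum = 32624 + 31308 + 58661 + 26969 = 149562
Step 2: Fold carry: (18490 + 2) = 18492
One's complement = ~18492 & 0xFFFF = 47043

47043


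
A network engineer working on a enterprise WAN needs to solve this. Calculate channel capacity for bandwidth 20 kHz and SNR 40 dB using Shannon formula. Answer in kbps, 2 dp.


Given: B = 20 kHz, SNR = 40 dB
SNR linear = 10^(40/10) = 10000
1 + SNR = 10001
log2(10001) = 13.2878566418
C = 20 * 1000 * 13.2878566418 = 265757.1328 bps
C = 265.757133 kbps -> 265.76 kbps (2 dp)

265.76


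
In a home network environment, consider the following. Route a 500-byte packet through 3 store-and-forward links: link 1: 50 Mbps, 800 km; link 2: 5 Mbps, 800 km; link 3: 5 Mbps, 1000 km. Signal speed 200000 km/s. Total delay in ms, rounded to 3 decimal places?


Packet = 500 bytes = 4000 bits. Store-and-forward: sum (t_trans + t_prop) per link.
Link 1: t_trans = 4000/(50*10^6) s = 0.0800 ms; t_prop = 800/200000 s = 4.0000 ms; subtotal = 4.0800 ms
Link 2: t_trans = 4000/(5*10^6) s = 0.8000 ms; t_prop = 800/200000 s = 4.0000 ms; subtotal = 4.8000 ms
Link 3: t_trans = 4000/(5*10^6) s = 0.8000 ms; t_prop = 1000/200000 s = 5.0000 ms; subtotal = 5.8000 ms
End-to-end = 4.0800 + 4.8000 + 5.8000 = 14.6800 ms -> 14.680 ms (3 dp)

14.680


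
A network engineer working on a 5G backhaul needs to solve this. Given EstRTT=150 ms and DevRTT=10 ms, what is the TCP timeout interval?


Given: EstRTT = 150 ms, DevRTT = 10 ms
Timeout = EstRTT + 4 * DevRTT
4 * DevRTT = 4 * 10 = 40
Timeout = 150 + 40 = 190 ms

190


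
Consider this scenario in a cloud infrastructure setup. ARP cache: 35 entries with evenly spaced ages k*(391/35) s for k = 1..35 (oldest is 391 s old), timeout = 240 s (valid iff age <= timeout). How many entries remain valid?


Ages are k * 391/35 s for k = 1..35 (spacing = 11.1714 s).
Entry k is valid iff k * 391/35 <= 240 iff k <= 35 * 240 / 391 = 21.4834
n_valid = floor(21.4834) = 21
(n_stale = 35 - 21 = 14)

21


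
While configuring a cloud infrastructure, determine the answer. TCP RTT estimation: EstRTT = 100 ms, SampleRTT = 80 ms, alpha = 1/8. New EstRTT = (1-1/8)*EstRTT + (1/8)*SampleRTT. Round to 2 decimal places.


Given: EstRTT = 100 ms, SampleRTT = 80 ms, alpha = 1/8
New EstRTT = (1 - alpha) * EstRTT + alpha * SampleRTT
(7/8) * 100 = 87.5
(1/8) * 80 = 10
New EstRTT = 87.5 + 10 = 97.5 ms -> 97.50 ms (2 dp)

97.50


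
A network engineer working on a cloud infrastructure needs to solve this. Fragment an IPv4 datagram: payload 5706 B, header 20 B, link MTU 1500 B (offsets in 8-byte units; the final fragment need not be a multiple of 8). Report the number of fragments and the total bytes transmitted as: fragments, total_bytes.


Max data per non-final fragment = floor((MTU - header)/8)*8 = floor((1500 - 20)/8)*8 = floor(1480/8)*8 = 1480 B
Final fragment needs no 8-byte alignment: it can carry up to MTU - header = 1480 B
Non-final fragments needed = ceil((payload - 1480) / 1480) = ceil(4226/1480) = ceil(2.8554) = 3
Number of fragments = 3 + 1 = 4
Fragment sizes (data): 3 * 1480 B + 1266 B (last, 1266 <= 1480 OK)
Total bytes sent = payload + n_frags * header = 5706 + 4*20 = 5706 + 80 = 5786 B

4, 5786


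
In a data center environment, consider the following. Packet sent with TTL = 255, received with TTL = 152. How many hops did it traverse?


Given: initial TTL = 255, received TTL = 152
Hops = initial TTL - received TTL
Hops = 255 - 152 = 103

103


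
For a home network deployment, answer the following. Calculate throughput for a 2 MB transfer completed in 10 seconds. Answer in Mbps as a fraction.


Given: file = 2 MB, time = 10 s
File in Mb = 2 * 8 = 16 Mb
Throughput = 16 / 10 Mbps
Throughput = 8/5 Mbps

8/5


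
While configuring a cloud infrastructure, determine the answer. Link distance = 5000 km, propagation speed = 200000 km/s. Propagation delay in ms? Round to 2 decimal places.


Given: distance = 5000 km, speed = 200000 km/s
Delay = distance / speed = 5000 / 200000 seconds
Delay in ms = 5000 * 1000 / 200000
Delay = 25.0000 ms
Rounded to 2 dp = 25.00 ms

25.00


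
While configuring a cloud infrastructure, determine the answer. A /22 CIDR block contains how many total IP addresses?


Given: CIDR prefix /22
Host bits = 32 - 22 = 10
Total addresses = 2^10 = 1024

1024


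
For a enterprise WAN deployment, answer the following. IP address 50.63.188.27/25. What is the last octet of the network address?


Given: IP = 50.63.188.27, prefix = /25
Subnet mask = 255.255.255.128
Last octet of IP: 27
Last octet of mask: 128
Network last octet = 27 AND 128 = 0

0


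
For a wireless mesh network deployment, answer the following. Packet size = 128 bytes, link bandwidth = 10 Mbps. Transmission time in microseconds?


Given: packet = 128 bytes, bandwidth = 10 Mbps
Packet in bits = 128 * 8 = 1024 bits
Bandwidth = 10 * 10^6 = 10000000 bps
Time = 1024 / 10000000 seconds
Time in us = 1024 * 10^6 / 10000000 = 102.4

102.4


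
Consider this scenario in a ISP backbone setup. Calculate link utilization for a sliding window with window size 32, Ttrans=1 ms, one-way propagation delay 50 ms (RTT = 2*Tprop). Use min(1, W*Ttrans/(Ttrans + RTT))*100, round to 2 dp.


Given: W = 32, Ttrans = 1 ms, RTT = 100 ms (= 2 * Tprop, Tprop = 50 ms)
Cycle time = Ttrans + RTT = 1 + 100 = 101 ms (first packet sent until its ACK returns)
W * Ttrans = 32 * 1 = 32 ms of sending per cycle
W * Ttrans / (Ttrans + RTT) = 32 / 101 = 0.316832
U = min(1, 0.316832) = 0.316832
U% = 31.68%

31.68


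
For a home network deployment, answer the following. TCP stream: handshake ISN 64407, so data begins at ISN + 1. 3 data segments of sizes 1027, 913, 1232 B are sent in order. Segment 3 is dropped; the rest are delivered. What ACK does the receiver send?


SYN uses sequence number 64407; first data byte = ISN + 1 = 64408.
Segment 1: SEQ = 64408, len = 1027 B, covers [64408, 65434]
Segment 2: SEQ = 65435, len = 913 B, covers [65435, 66347]
Segment 3: SEQ = 66348, len = 1232 B, covers [66348, 67579] [LOST]
In-order data received: bytes [64408, 66347] (segments 1..2).
Segment 3 missing -> gap begins at byte 66348.
Cumulative ACK = next expected in-order byte = 64408 + 1027 + 913 = 66348

66348


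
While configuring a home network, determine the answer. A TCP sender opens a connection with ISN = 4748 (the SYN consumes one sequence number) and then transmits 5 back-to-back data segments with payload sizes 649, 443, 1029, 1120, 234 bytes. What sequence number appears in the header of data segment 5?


The SYN occupies sequence number ISN = 4748, so the first data byte is ISN + 1 = 4749.
SEQ of data segment i = (ISN + 1) + sum of payload sizes of segments 1..i-1.
Segment 1: SEQ = 4749, payload = 649 bytes
Segment 2: SEQ = 5398, payload = 443 bytes
Segment 3: SEQ = 5841, payload = 1029 bytes
Segment 4: SEQ = 6870, payload = 1120 bytes
Segment 5: SEQ = 7990, payload = 234 bytes
SEQ of segment 5 = 4749 + 649 + 443 + 1029 + 1120 = 7990

7990
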